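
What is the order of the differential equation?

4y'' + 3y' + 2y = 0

The order is 2 (highest derivative is of order 2).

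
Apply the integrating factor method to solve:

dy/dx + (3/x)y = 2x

Using integrating factor method:

General solution: y = (2/5)x^2 + Cx^(-3)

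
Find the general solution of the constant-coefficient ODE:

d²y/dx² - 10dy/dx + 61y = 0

Characteristic equation: r² - 10r + 61 = 0
Roots: r = 5 ± 6i (complex conjugates)
General solution: y = e^(5x)(C₁cos(6x) + C₂sin(6x))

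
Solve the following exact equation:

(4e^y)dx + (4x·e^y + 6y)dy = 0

Verify exactness: ∂M/∂y = ∂N/∂x ✓
Find F(x,y) such that ∂F/∂x = M, ∂F/∂y = N
Solution: 4x·e^y + 3y² = C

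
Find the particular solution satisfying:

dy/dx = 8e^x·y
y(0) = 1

General solution: y = Ce^(8e^x)
Applying IC y(0) = 1:
Particular solution: y = e^(8(e^x - 1))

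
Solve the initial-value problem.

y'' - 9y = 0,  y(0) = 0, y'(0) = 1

General solution: y = C₁e^(3x) + C₂e^(-3x)
Applying ICs: C₁ = 1/6, C₂ = -1/6
Particular solution: y = (1/6)e^(3x) - (1/6)e^(-3x)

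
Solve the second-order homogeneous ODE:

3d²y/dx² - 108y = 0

Characteristic equation: 3r² - 108 = 0
Divide by 3: r² - 36 = 0
Roots: r = 6, -6 (distinct real)
General solution: y = C₁e^(6x) + C₂e^(-6x)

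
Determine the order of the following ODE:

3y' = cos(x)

The order is 1 (highest derivative is of order 1).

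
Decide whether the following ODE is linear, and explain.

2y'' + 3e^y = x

Nonlinear (e^y is nonlinear in y)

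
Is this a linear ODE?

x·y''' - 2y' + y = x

Yes. Linear (y and its derivatives appear to the first power only, no products of y terms)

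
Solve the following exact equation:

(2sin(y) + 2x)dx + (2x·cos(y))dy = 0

Verify exactness: ∂M/∂y = ∂N/∂x ✓
Find F(x,y) such that ∂F/∂x = M, ∂F/∂y = N
Solution: 2x·sin(y) + x² = C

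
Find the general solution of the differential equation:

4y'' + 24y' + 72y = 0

Characteristic equation: 4r² + 24r + 72 = 0
Divide by 4: r² + 6r + 18 = 0
Roots: r = -3 ± 3i (complex conjugates)
General solution: y = e^(-3x)(C₁cos(3x) + C₂sin(3x))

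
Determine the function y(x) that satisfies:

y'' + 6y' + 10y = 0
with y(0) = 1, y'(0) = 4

General solution: y = e^(-3x)(C₁cos(x) + C₂sin(x))
Complex roots r = -3 ± i
Applying ICs: C₁ = 1, C₂ = 7
Particular solution: y = e^(-3x)(cos(x) + 7sin(x))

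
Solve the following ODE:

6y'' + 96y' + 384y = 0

Characteristic equation: 6r² + 96r + 384 = 0
Divide by 6: r² + 16r + 64 = 0
Factored: (r + 8)² = 0
Repeated root: r = -8
General solution: y = (C₁ + C₂x)e^(-8x)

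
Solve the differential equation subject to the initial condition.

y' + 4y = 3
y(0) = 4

General solution: y = 3/4 + Ce^(-4x)
Applying y(0) = 4: C = 4 - 3/4 = 13/4
Particular solution: y = 3/4 + (13/4)e^(-4x)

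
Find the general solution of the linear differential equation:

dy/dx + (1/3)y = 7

Using integrating factor method:

General solution: y = 21 + Ce^(-x/3)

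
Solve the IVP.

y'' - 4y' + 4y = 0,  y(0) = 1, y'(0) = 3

General solution: y = (C₁ + C₂x)e^(2x)
Repeated root r = 2
Applying ICs: C₁ = 1, C₂ = 1
Particular solution: y = (1 + x)e^(2x)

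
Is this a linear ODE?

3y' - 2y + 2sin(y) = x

No. Nonlinear (sin(y) is nonlinear in y)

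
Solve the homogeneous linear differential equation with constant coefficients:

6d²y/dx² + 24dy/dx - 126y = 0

Characteristic equation: 6r² + 24r - 126 = 0
Divide by 6: r² + 4r - 21 = 0
Roots: r = 3, -7 (distinct real)
General solution: y = C₁e^(3x) + C₂e^(-7x)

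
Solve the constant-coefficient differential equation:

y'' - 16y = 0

Characteristic equation: r² - 16 = 0
Roots: r = 4, -4 (distinct real)
General solution: y = C₁e^(4x) + C₂e^(-4x)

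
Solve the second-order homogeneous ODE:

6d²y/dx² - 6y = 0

Characteristic equation: 6r² - 6 = 0
Divide by 6: r² - 1 = 0
Roots: r = 1, -1 (distinct real)
General solution: y = C₁e^x + C₂e^(-x)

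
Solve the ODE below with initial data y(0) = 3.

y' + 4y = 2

General solution: y = 1/2 + Ce^(-4x)
Applying y(0) = 3: C = 3 - 1/2 = 5/2
Particular solution: y = 1/2 + (5/2)e^(-4x)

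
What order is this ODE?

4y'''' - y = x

The order is 4 (highest derivative is of order 4).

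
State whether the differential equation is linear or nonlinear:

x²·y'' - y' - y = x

Linear (y and its derivatives appear to the first power only, no products of y terms)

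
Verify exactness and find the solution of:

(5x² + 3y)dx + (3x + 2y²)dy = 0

Verify exactness: ∂M/∂y = ∂N/∂x ✓
Find F(x,y) such that ∂F/∂x = M, ∂F/∂y = N
Solution: 5x³/3 + 3xy + 2y³/3 = C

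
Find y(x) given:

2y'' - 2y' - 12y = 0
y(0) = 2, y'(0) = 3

General solution: y = C₁e^(3x) + C₂e^(-2x)
Applying ICs: C₁ = 7/5, C₂ = 3/5
Particular solution: y = (7/5)e^(3x) + (3/5)e^(-2x)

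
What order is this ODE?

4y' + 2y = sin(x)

The order is 1 (highest derivative is of order 1).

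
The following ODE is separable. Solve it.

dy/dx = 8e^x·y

Separating variables and integrating:
ln|y| = 8e^x + C

General solution: y = Ce^(8e^x)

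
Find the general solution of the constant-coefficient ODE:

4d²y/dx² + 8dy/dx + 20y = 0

Characteristic equation: 4r² + 8r + 20 = 0
Divide by 4: r² + 2r + 5 = 0
Roots: r = -1 ± 2i (complex conjugates)
General solution: y = e^(-x)(C₁cos(2x) + C₂sin(2x))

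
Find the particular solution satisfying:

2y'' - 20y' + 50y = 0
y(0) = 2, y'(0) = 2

General solution: y = (C₁ + C₂x)e^(5x)
Repeated root r = 5
Applying ICs: C₁ = 2, C₂ = -8
Particular solution: y = (2 - 8x)e^(5x)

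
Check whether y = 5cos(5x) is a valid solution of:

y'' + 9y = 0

Verification:
y'' = -125cos(5x)
y'' + 9y ≠ 0 (frequency mismatch: got 25 instead of 9)

No, it is not a solution.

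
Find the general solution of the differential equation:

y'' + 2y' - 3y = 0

Characteristic equation: r² + 2r - 3 = 0
Roots: r = 1, -3 (distinct real)
General solution: y = C₁e^x + C₂e^(-3x)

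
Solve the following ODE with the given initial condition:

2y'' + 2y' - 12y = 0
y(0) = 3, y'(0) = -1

General solution: y = C₁e^(2x) + C₂e^(-3x)
Applying ICs: C₁ = 8/5, C₂ = 7/5
Particular solution: y = (8/5)e^(2x) + (7/5)e^(-3x)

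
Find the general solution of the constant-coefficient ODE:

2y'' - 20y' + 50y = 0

Characteristic equation: 2r² - 20r + 50 = 0
Divide by 2: r² - 10r + 25 = 0
Factored: (r - 5)² = 0
Repeated root: r = 5
General solution: y = (C₁ + C₂x)e^(5x)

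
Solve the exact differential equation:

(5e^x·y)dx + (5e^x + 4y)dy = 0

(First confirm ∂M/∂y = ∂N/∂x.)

Verify exactness: ∂M/∂y = ∂N/∂x ✓
Find F(x,y) such that ∂F/∂x = M, ∂F/∂y = N
Solution: 5e^x·y + 2y² = C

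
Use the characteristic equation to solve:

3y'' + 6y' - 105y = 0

Characteristic equation: 3r² + 6r - 105 = 0
Divide by 3: r² + 2r - 35 = 0
Roots: r = 5, -7 (distinct real)
General solution: y = C₁e^(5x) + C₂e^(-7x)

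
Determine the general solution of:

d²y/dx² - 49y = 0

Characteristic equation: r² - 49 = 0
Roots: r = 7, -7 (distinct real)
General solution: y = C₁e^(7x) + C₂e^(-7x)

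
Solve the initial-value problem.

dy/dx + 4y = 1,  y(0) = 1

General solution: y = 1/4 + Ce^(-4x)
Applying y(0) = 1: C = 1 - 1/4 = 3/4
Particular solution: y = 1/4 + (3/4)e^(-4x)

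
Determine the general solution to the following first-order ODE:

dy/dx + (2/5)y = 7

Using integrating factor method:

General solution: y = 35/2 + Ce^(-2x/5)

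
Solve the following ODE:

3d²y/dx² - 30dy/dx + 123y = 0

Characteristic equation: 3r² - 30r + 123 = 0
Divide by 3: r² - 10r + 41 = 0
Roots: r = 5 ± 4i (complex conjugates)
General solution: y = e^(5x)(C₁cos(4x) + C₂sin(4x))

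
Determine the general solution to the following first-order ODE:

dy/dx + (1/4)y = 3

Using integrating factor method:

General solution: y = 12 + Ce^(-x/4)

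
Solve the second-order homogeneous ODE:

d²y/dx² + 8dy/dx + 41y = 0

Characteristic equation: r² + 8r + 41 = 0
Roots: r = -4 ± 5i (complex conjugates)
General solution: y = e^(-4x)(C₁cos(5x) + C₂sin(5x))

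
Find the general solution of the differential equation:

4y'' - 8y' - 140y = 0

Characteristic equation: 4r² - 8r - 140 = 0
Divide by 4: r² - 2r - 35 = 0
Roots: r = 7, -5 (distinct real)
General solution: y = C₁e^(7x) + C₂e^(-5x)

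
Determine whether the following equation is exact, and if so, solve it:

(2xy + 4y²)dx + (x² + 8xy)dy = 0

Verify exactness: ∂M/∂y = ∂N/∂x ✓
Find F(x,y) such that ∂F/∂x = M, ∂F/∂y = N
Solution: x²y + 4xy² = C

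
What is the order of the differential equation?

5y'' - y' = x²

The order is 2 (highest derivative is of order 2).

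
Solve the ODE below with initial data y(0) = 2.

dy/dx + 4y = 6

General solution: y = 3/2 + Ce^(-4x)
Applying y(0) = 2: C = 2 - 3/2 = 1/2
Particular solution: y = 3/2 + (1/2)e^(-4x)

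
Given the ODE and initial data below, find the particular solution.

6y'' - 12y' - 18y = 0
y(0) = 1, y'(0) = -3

General solution: y = C₁e^(3x) + C₂e^(-x)
Applying ICs: C₁ = -1/2, C₂ = 3/2
Particular solution: y = -(1/2)e^(3x) + (3/2)e^(-x)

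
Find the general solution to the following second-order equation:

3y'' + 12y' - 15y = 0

Characteristic equation: 3r² + 12r - 15 = 0
Divide by 3: r² + 4r - 5 = 0
Roots: r = 1, -5 (distinct real)
General solution: y = C₁e^x + C₂e^(-5x)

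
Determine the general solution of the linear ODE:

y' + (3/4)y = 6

Using integrating factor method:

General solution: y = 8 + Ce^(-3x/4)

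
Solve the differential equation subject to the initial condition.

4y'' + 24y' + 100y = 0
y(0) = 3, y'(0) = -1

General solution: y = e^(-3x)(C₁cos(4x) + C₂sin(4x))
Complex roots r = -3 ± 4i
Applying ICs: C₁ = 3, C₂ = 2
Particular solution: y = e^(-3x)(3cos(4x) + 2sin(4x))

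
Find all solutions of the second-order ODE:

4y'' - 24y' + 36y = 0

Characteristic equation: 4r² - 24r + 36 = 0
Divide by 4: r² - 6r + 9 = 0
Factored: (r - 3)² = 0
Repeated root: r = 3
General solution: y = (C₁ + C₂x)e^(3x)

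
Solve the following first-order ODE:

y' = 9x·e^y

Separating variables and integrating:
-e^(-y) = 9x²/2 + C

General solution: y = -ln(C - 9x²/2)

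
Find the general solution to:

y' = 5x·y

Separating variables and integrating:
ln|y| = 5x^2/2 + C

General solution: y = Ce^(5x^2/2)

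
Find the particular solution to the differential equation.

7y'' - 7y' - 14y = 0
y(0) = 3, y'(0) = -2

General solution: y = C₁e^(2x) + C₂e^(-x)
Applying ICs: C₁ = 1/3, C₂ = 8/3
Particular solution: y = (1/3)e^(2x) + (8/3)e^(-x)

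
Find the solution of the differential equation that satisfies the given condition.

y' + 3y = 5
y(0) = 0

General solution: y = 5/3 + Ce^(-3x)
Applying y(0) = 0: C = 0 - 5/3 = -5/3
Particular solution: y = 5/3 - (5/3)e^(-3x)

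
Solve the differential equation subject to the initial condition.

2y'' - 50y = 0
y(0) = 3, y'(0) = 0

General solution: y = C₁e^(5x) + C₂e^(-5x)
Applying ICs: C₁ = 3/2, C₂ = 3/2
Particular solution: y = (3/2)e^(5x) + (3/2)e^(-5x)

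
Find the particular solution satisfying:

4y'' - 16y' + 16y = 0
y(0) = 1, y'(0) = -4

General solution: y = (C₁ + C₂x)e^(2x)
Repeated root r = 2
Applying ICs: C₁ = 1, C₂ = -6
Particular solution: y = (1 - 6x)e^(2x)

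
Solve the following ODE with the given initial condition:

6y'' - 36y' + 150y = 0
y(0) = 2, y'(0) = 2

General solution: y = e^(3x)(C₁cos(4x) + C₂sin(4x))
Complex roots r = 3 ± 4i
Applying ICs: C₁ = 2, C₂ = -1
Particular solution: y = e^(3x)(2cos(4x) - sin(4x))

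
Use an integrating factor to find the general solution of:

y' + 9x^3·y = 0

Using integrating factor method:

General solution: y = Ce^(-9x^4/4)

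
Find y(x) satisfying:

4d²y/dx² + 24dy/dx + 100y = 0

Characteristic equation: 4r² + 24r + 100 = 0
Divide by 4: r² + 6r + 25 = 0
Roots: r = -3 ± 4i (complex conjugates)
General solution: y = e^(-3x)(C₁cos(4x) + C₂sin(4x))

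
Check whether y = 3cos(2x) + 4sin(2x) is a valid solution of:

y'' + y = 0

Verification:
y'' = -12cos(2x) - 16sin(2x)
y'' + y ≠ 0 (frequency mismatch: got 4 instead of 1)

No, it is not a solution.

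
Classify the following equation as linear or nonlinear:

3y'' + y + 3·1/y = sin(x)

Nonlinear (1/y term)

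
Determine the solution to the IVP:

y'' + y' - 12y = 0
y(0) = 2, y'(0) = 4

General solution: y = C₁e^(3x) + C₂e^(-4x)
Applying ICs: C₁ = 12/7, C₂ = 2/7
Particular solution: y = (12/7)e^(3x) + (2/7)e^(-4x)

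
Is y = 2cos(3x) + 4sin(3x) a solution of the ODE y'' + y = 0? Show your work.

Verification:
y'' = -18cos(3x) - 36sin(3x)
y'' + y ≠ 0 (frequency mismatch: got 9 instead of 1)

No, it is not a solution.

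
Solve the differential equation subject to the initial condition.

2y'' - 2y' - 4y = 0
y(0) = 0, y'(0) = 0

General solution: y = C₁e^(2x) + C₂e^(-x)
Applying ICs: C₁ = 0, C₂ = 0
Particular solution: y = 0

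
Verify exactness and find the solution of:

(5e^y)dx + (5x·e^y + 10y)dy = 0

Verify exactness: ∂M/∂y = ∂N/∂x ✓
Find F(x,y) such that ∂F/∂x = M, ∂F/∂y = N
Solution: 5x·e^y + 5y² = C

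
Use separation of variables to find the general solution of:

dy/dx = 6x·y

Separating variables and integrating:
ln|y| = 3x^2 + C

General solution: y = Ce^(3x^2)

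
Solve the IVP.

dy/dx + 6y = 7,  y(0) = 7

General solution: y = 7/6 + Ce^(-6x)
Applying y(0) = 7: C = 7 - 7/6 = 35/6
Particular solution: y = 7/6 + (35/6)e^(-6x)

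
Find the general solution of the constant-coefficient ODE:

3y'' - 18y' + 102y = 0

Characteristic equation: 3r² - 18r + 102 = 0
Divide by 3: r² - 6r + 34 = 0
Roots: r = 3 ± 5i (complex conjugates)
General solution: y = e^(3x)(C₁cos(5x) + C₂sin(5x))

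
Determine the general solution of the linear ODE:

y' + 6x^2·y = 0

Using integrating factor method:

General solution: y = Ce^(-2x^3)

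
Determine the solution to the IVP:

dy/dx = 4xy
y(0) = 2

General solution: y = Ce^(2x²)
Applying IC y(0) = 2:
Particular solution: y = 2e^(2x²)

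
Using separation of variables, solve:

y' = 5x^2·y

Separating variables and integrating:
ln|y| = 5x^3/3 + C

General solution: y = Ce^(5x^3/3)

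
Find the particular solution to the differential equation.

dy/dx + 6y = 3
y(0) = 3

General solution: y = 1/2 + Ce^(-6x)
Applying y(0) = 3: C = 3 - 1/2 = 5/2
Particular solution: y = 1/2 + (5/2)e^(-6x)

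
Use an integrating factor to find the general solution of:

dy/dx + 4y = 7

Using integrating factor method:

General solution: y = 7/4 + Ce^(-4x)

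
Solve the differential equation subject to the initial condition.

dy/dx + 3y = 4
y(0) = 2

General solution: y = 4/3 + Ce^(-3x)
Applying y(0) = 2: C = 2 - 4/3 = 2/3
Particular solution: y = 4/3 + (2/3)e^(-3x)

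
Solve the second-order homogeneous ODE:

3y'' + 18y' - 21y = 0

Characteristic equation: 3r² + 18r - 21 = 0
Divide by 3: r² + 6r - 7 = 0
Roots: r = 1, -7 (distinct real)
General solution: y = C₁e^x + C₂e^(-7x)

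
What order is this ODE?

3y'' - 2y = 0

The order is 2 (highest derivative is of order 2).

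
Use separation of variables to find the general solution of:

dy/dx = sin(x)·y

Separating variables and integrating:
ln|y| = -cos(x) + C

General solution: y = Ce^(-cos(x))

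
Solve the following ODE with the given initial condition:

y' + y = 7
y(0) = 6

General solution: y = 7 + Ce^(-x)
Applying y(0) = 6: C = 6 - 7 = -1
Particular solution: y = 7 - e^(-x)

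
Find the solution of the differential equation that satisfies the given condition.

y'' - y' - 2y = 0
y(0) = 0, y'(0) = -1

General solution: y = C₁e^(2x) + C₂e^(-x)
Applying ICs: C₁ = -1/3, C₂ = 1/3
Particular solution: y = -(1/3)e^(2x) + (1/3)e^(-x)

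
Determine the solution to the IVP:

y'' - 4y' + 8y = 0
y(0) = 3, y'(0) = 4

General solution: y = e^(2x)(C₁cos(2x) + C₂sin(2x))
Complex roots r = 2 ± 2i
Applying ICs: C₁ = 3, C₂ = -1
Particular solution: y = e^(2x)(3cos(2x) - sin(2x))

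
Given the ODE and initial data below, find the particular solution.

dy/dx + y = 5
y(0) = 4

General solution: y = 5 + Ce^(-x)
Applying y(0) = 4: C = 4 - 5 = -1
Particular solution: y = 5 - e^(-x)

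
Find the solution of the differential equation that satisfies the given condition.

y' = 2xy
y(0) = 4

General solution: y = Ce^(x²)
Applying IC y(0) = 4:
Particular solution: y = 4e^(x²)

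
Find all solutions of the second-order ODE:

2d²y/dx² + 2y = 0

Characteristic equation: 2r² + 2 = 0
Divide by 2: r² + 1 = 0
Roots: r = ±i (complex conjugates)
General solution: y = C₁cos(x) + C₂sin(x)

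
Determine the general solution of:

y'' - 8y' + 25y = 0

Characteristic equation: r² - 8r + 25 = 0
Roots: r = 4 ± 3i (complex conjugates)
General solution: y = e^(4x)(C₁cos(3x) + C₂sin(3x))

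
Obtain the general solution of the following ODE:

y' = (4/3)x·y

Separating variables and integrating:
ln|y| = 2x^2/3 + C

General solution: y = Ce^(2x^2/3)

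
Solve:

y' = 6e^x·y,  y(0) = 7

General solution: y = Ce^(6e^x)
Applying IC y(0) = 7:
Particular solution: y = 7e^(6(e^x - 1))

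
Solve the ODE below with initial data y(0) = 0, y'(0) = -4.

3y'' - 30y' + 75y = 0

General solution: y = (C₁ + C₂x)e^(5x)
Repeated root r = 5
Applying ICs: C₁ = 0, C₂ = -4
Particular solution: y = -4xe^(5x)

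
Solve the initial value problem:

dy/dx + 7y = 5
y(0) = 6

General solution: y = 5/7 + Ce^(-7x)
Applying y(0) = 6: C = 6 - 5/7 = 37/7
Particular solution: y = 5/7 + (37/7)e^(-7x)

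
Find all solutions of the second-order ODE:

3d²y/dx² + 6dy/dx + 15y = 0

Characteristic equation: 3r² + 6r + 15 = 0
Divide by 3: r² + 2r + 5 = 0
Roots: r = -1 ± 2i (complex conjugates)
General solution: y = e^(-x)(C₁cos(2x) + C₂sin(2x))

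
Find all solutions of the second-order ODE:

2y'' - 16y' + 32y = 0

Characteristic equation: 2r² - 16r + 32 = 0
Divide by 2: r² - 8r + 16 = 0
Factored: (r - 4)² = 0
Repeated root: r = 4
General solution: y = (C₁ + C₂x)e^(4x)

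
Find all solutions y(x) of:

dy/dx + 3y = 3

Using integrating factor method:

General solution: y = 1 + Ce^(-3x)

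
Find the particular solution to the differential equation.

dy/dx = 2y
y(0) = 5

General solution: y = Ce^(2x)
Applying IC y(0) = 5:
Particular solution: y = 5e^(2x)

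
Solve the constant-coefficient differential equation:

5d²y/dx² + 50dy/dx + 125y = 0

Characteristic equation: 5r² + 50r + 125 = 0
Divide by 5: r² + 10r + 25 = 0
Factored: (r + 5)² = 0
Repeated root: r = -5
General solution: y = (C₁ + C₂x)e^(-5x)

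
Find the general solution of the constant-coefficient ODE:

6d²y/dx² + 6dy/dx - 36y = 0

Characteristic equation: 6r² + 6r - 36 = 0
Divide by 6: r² + r - 6 = 0
Roots: r = 2, -3 (distinct real)
General solution: y = C₁e^(2x) + C₂e^(-3x)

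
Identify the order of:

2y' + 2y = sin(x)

The order is 1 (highest derivative is of order 1).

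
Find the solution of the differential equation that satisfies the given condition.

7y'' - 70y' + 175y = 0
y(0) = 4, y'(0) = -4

General solution: y = (C₁ + C₂x)e^(5x)
Repeated root r = 5
Applying ICs: C₁ = 4, C₂ = -24
Particular solution: y = (4 - 24x)e^(5x)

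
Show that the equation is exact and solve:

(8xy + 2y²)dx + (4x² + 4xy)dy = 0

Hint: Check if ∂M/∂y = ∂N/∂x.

Verify exactness: ∂M/∂y = ∂N/∂x ✓
Find F(x,y) such that ∂F/∂x = M, ∂F/∂y = N
Solution: 4x²y + 2xy² = C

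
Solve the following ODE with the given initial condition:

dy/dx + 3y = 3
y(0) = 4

General solution: y = 1 + Ce^(-3x)
Applying y(0) = 4: C = 4 - 1 = 3
Particular solution: y = 1 + 3e^(-3x)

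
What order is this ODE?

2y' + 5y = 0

The order is 1 (highest derivative is of order 1).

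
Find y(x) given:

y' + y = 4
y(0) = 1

General solution: y = 4 + Ce^(-x)
Applying y(0) = 1: C = 1 - 4 = -3
Particular solution: y = 4 - 3e^(-x)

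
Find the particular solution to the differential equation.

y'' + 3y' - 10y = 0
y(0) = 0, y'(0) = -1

General solution: y = C₁e^(2x) + C₂e^(-5x)
Applying ICs: C₁ = -1/7, C₂ = 1/7
Particular solution: y = -(1/7)e^(2x) + (1/7)e^(-5x)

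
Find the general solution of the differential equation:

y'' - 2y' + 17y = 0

Characteristic equation: r² - 2r + 17 = 0
Roots: r = 1 ± 4i (complex conjugates)
General solution: y = e^x(C₁cos(4x) + C₂sin(4x))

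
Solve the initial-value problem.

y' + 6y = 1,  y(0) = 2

General solution: y = 1/6 + Ce^(-6x)
Applying y(0) = 2: C = 2 - 1/6 = 11/6
Particular solution: y = 1/6 + (11/6)e^(-6x)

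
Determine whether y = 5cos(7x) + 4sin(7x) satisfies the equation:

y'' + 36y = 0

Verification:
y'' = -245cos(7x) - 196sin(7x)
y'' + 36y ≠ 0 (frequency mismatch: got 49 instead of 36)

No, it is not a solution.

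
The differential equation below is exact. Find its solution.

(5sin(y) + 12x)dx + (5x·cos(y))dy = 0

Verify exactness: ∂M/∂y = ∂N/∂x ✓
Find F(x,y) such that ∂F/∂x = M, ∂F/∂y = N
Solution: 5x·sin(y) + 6x² = C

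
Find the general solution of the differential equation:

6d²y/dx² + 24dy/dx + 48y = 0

Characteristic equation: 6r² + 24r + 48 = 0
Divide by 6: r² + 4r + 8 = 0
Roots: r = -2 ± 2i (complex conjugates)
General solution: y = e^(-2x)(C₁cos(2x) + C₂sin(2x))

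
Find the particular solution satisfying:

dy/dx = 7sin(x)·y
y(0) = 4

General solution: y = Ce^(-7cos(x))
Applying IC y(0) = 4:
Particular solution: y = 4e^(7(1-cos(x)))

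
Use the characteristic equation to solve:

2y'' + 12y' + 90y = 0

Characteristic equation: 2r² + 12r + 90 = 0
Divide by 2: r² + 6r + 45 = 0
Roots: r = -3 ± 6i (complex conjugates)
General solution: y = e^(-3x)(C₁cos(6x) + C₂sin(6x))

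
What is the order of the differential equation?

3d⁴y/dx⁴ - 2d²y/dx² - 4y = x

The order is 4 (highest derivative is of order 4).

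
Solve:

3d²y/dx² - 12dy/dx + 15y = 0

Characteristic equation: 3r² - 12r + 15 = 0
Divide by 3: r² - 4r + 5 = 0
Roots: r = 2 ± i (complex conjugates)
General solution: y = e^(2x)(C₁cos(x) + C₂sin(x))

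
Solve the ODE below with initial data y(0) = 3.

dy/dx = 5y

General solution: y = Ce^(5x)
Applying IC y(0) = 3:
Particular solution: y = 3e^(5x)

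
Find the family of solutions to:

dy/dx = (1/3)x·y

Separating variables and integrating:
ln|y| = x^2/6 + C

General solution: y = Ce^(x^2/6)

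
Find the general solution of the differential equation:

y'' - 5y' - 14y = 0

Characteristic equation: r² - 5r - 14 = 0
Roots: r = 7, -2 (distinct real)
General solution: y = C₁e^(7x) + C₂e^(-2x)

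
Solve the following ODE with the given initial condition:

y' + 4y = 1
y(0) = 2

General solution: y = 1/4 + Ce^(-4x)
Applying y(0) = 2: C = 2 - 1/4 = 7/4
Particular solution: y = 1/4 + (7/4)e^(-4x)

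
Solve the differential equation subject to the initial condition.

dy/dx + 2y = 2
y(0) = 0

General solution: y = 1 + Ce^(-2x)
Applying y(0) = 0: C = 0 - 1 = -1
Particular solution: y = 1 - e^(-2x)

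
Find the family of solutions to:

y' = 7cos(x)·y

Separating variables and integrating:
ln|y| = 7sin(x) + C

General solution: y = Ce^(7sin(x))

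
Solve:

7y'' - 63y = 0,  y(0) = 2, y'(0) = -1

General solution: y = C₁e^(3x) + C₂e^(-3x)
Applying ICs: C₁ = 5/6, C₂ = 7/6
Particular solution: y = (5/6)e^(3x) + (7/6)e^(-3x)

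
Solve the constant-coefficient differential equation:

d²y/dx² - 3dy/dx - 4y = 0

Characteristic equation: r² - 3r - 4 = 0
Roots: r = 4, -1 (distinct real)
General solution: y = C₁e^(4x) + C₂e^(-x)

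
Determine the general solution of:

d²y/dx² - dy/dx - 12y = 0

Characteristic equation: r² - r - 12 = 0
Roots: r = 4, -3 (distinct real)
General solution: y = C₁e^(4x) + C₂e^(-3x)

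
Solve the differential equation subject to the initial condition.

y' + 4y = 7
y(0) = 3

General solution: y = 7/4 + Ce^(-4x)
Applying y(0) = 3: C = 3 - 7/4 = 5/4
Particular solution: y = 7/4 + (5/4)e^(-4x)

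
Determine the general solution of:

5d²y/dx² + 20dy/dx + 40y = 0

Characteristic equation: 5r² + 20r + 40 = 0
Divide by 5: r² + 4r + 8 = 0
Roots: r = -2 ± 2i (complex conjugates)
General solution: y = e^(-2x)(C₁cos(2x) + C₂sin(2x))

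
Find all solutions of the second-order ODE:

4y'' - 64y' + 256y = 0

Characteristic equation: 4r² - 64r + 256 = 0
Divide by 4: r² - 16r + 64 = 0
Factored: (r - 8)² = 0
Repeated root: r = 8
General solution: y = (C₁ + C₂x)e^(8x)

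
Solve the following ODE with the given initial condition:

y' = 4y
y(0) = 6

General solution: y = Ce^(4x)
Applying IC y(0) = 6:
Particular solution: y = 6e^(4x)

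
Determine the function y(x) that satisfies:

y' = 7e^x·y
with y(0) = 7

General solution: y = Ce^(7e^x)
Applying IC y(0) = 7:
Particular solution: y = 7e^(7(e^x - 1))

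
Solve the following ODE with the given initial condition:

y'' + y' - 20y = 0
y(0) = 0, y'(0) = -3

General solution: y = C₁e^(4x) + C₂e^(-5x)
Applying ICs: C₁ = -1/3, C₂ = 1/3
Particular solution: y = -(1/3)e^(4x) + (1/3)e^(-5x)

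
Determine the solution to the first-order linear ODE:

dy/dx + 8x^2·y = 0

Using integrating factor method:

General solution: y = Ce^(-8x^3/3)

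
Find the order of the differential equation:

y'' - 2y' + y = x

The order is 2 (highest derivative is of order 2).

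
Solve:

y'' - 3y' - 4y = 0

Characteristic equation: r² - 3r - 4 = 0
Roots: r = 4, -1 (distinct real)
General solution: y = C₁e^(4x) + C₂e^(-x)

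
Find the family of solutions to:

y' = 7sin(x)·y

Separating variables and integrating:
ln|y| = -7cos(x) + C

General solution: y = Ce^(-7cos(x))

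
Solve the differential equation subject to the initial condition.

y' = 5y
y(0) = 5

General solution: y = Ce^(5x)
Applying IC y(0) = 5:
Particular solution: y = 5e^(5x)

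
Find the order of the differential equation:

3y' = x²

The order is 1 (highest derivative is of order 1).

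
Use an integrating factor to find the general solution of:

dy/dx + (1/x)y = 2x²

Using integrating factor method:

General solution: y = (1/2)x^3 + C/x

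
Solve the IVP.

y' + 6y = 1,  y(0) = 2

General solution: y = 1/6 + Ce^(-6x)
Applying y(0) = 2: C = 2 - 1/6 = 11/6
Particular solution: y = 1/6 + (11/6)e^(-6x)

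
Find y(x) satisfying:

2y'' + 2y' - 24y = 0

Characteristic equation: 2r² + 2r - 24 = 0
Divide by 2: r² + r - 12 = 0
Roots: r = 3, -4 (distinct real)
General solution: y = C₁e^(3x) + C₂e^(-4x)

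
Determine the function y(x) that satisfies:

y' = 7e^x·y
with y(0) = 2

General solution: y = Ce^(7e^x)
Applying IC y(0) = 2:
Particular solution: y = 2e^(7(e^x - 1))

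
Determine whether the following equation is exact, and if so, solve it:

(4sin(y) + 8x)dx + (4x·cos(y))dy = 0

Verify exactness: ∂M/∂y = ∂N/∂x ✓
Find F(x,y) such that ∂F/∂x = M, ∂F/∂y = N
Solution: 4x·sin(y) + 4x² = C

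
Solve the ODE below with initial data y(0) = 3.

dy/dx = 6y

General solution: y = Ce^(6x)
Applying IC y(0) = 3:
Particular solution: y = 3e^(6x)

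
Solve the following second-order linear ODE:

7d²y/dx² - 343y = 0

Characteristic equation: 7r² - 343 = 0
Divide by 7: r² - 49 = 0
Roots: r = 7, -7 (distinct real)
General solution: y = C₁e^(7x) + C₂e^(-7x)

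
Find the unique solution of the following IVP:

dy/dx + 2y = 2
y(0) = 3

General solution: y = 1 + Ce^(-2x)
Applying y(0) = 3: C = 3 - 1 = 2
Particular solution: y = 1 + 2e^(-2x)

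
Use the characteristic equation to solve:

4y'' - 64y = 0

Characteristic equation: 4r² - 64 = 0
Divide by 4: r² - 16 = 0
Roots: r = 4, -4 (distinct real)
General solution: y = C₁e^(4x) + C₂e^(-4x)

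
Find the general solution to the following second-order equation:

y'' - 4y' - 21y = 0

Characteristic equation: r² - 4r - 21 = 0
Roots: r = 7, -3 (distinct real)
General solution: y = C₁e^(7x) + C₂e^(-3x)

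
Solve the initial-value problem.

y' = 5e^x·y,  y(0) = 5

General solution: y = Ce^(5e^x)
Applying IC y(0) = 5:
Particular solution: y = 5e^(5(e^x - 1))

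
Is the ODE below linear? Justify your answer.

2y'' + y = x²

Yes. Linear (y and its derivatives appear to the first power only, no products of y terms)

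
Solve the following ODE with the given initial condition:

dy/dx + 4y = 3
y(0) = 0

General solution: y = 3/4 + Ce^(-4x)
Applying y(0) = 0: C = 0 - 3/4 = -3/4
Particular solution: y = 3/4 - (3/4)e^(-4x)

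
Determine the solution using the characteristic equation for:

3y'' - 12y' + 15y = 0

Characteristic equation: 3r² - 12r + 15 = 0
Divide by 3: r² - 4r + 5 = 0
Roots: r = 2 ± i (complex conjugates)
General solution: y = e^(2x)(C₁cos(x) + C₂sin(x))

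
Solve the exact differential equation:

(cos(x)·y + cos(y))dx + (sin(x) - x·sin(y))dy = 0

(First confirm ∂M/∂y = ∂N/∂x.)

Verify exactness: ∂M/∂y = ∂N/∂x ✓
Find F(x,y) such that ∂F/∂x = M, ∂F/∂y = N
Solution: sin(x)·y + x·cos(y) = C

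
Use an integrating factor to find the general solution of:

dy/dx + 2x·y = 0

Using integrating factor method:

General solution: y = Ce^(-x^2)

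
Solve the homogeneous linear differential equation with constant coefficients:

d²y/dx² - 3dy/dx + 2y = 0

Characteristic equation: r² - 3r + 2 = 0
Roots: r = 1, 2 (distinct real)
General solution: y = C₁e^x + C₂e^(2x)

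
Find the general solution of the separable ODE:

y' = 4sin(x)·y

Separating variables and integrating:
ln|y| = -4cos(x) + C

General solution: y = Ce^(-4cos(x))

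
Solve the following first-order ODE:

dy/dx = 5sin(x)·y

Separating variables and integrating:
ln|y| = -5cos(x) + C

General solution: y = Ce^(-5cos(x))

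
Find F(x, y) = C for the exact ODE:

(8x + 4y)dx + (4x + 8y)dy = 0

Verify exactness: ∂M/∂y = ∂N/∂x ✓
Find F(x,y) such that ∂F/∂x = M, ∂F/∂y = N
Solution: 4x² + 4xy + 4y² = C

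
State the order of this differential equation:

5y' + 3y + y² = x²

The order is 1 (highest derivative is of order 1).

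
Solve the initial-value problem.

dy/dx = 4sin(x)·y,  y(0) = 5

General solution: y = Ce^(-4cos(x))
Applying IC y(0) = 5:
Particular solution: y = 5e^(4(1-cos(x)))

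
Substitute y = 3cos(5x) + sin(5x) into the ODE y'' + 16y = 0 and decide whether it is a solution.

Verification:
y'' = -75cos(5x) - 25sin(5x)
y'' + 16y ≠ 0 (frequency mismatch: got 25 instead of 16)

No, it is not a solution.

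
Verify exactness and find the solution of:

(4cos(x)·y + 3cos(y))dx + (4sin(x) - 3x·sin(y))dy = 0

Verify exactness: ∂M/∂y = ∂N/∂x ✓
Find F(x,y) such that ∂F/∂x = M, ∂F/∂y = N
Solution: 4sin(x)·y + 3x·cos(y) = C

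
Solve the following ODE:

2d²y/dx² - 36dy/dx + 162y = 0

Characteristic equation: 2r² - 36r + 162 = 0
Divide by 2: r² - 18r + 81 = 0
Factored: (r - 9)² = 0
Repeated root: r = 9
General solution: y = (C₁ + C₂x)e^(9x)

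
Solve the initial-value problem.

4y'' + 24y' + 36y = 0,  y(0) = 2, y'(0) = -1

General solution: y = (C₁ + C₂x)e^(-3x)
Repeated root r = -3
Applying ICs: C₁ = 2, C₂ = 5
Particular solution: y = (2 + 5x)e^(-3x)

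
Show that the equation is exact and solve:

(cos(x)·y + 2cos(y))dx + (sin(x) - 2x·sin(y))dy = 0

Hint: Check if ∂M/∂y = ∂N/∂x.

Verify exactness: ∂M/∂y = ∂N/∂x ✓
Find F(x,y) such that ∂F/∂x = M, ∂F/∂y = N
Solution: sin(x)·y + 2x·cos(y) = C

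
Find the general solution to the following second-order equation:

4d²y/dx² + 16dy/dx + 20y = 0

Characteristic equation: 4r² + 16r + 20 = 0
Divide by 4: r² + 4r + 5 = 0
Roots: r = -2 ± i (complex conjugates)
General solution: y = e^(-2x)(C₁cos(x) + C₂sin(x))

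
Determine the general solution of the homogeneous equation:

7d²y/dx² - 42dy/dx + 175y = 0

Characteristic equation: 7r² - 42r + 175 = 0
Divide by 7: r² - 6r + 25 = 0
Roots: r = 3 ± 4i (complex conjugates)
General solution: y = e^(3x)(C₁cos(4x) + C₂sin(4x))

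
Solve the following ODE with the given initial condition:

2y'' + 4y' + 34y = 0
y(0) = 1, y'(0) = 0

General solution: y = e^(-x)(C₁cos(4x) + C₂sin(4x))
Complex roots r = -1 ± 4i
Applying ICs: C₁ = 1, C₂ = 1/4
Particular solution: y = e^(-x)(cos(4x) + (1/4)sin(4x))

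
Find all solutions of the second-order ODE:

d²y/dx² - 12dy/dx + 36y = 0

Characteristic equation: r² - 12r + 36 = 0
Factored: (r - 6)² = 0
Repeated root: r = 6
General solution: y = (C₁ + C₂x)e^(6x)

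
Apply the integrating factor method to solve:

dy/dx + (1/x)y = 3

Using integrating factor method:

General solution: y = (3/2)x + C/x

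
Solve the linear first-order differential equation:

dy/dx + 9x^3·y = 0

Using integrating factor method:

General solution: y = Ce^(-9x^4/4)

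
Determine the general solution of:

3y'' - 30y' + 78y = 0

Characteristic equation: 3r² - 30r + 78 = 0
Divide by 3: r² - 10r + 26 = 0
Roots: r = 5 ± i (complex conjugates)
General solution: y = e^(5x)(C₁cos(x) + C₂sin(x))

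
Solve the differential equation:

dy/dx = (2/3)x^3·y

Separating variables and integrating:
ln|y| = x^4/6 + C

General solution: y = Ce^(x^4/6)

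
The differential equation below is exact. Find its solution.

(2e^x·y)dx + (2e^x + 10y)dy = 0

Verify exactness: ∂M/∂y = ∂N/∂x ✓
Find F(x,y) such that ∂F/∂x = M, ∂F/∂y = N
Solution: 2e^x·y + 5y² = C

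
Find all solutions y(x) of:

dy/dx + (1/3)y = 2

Using integrating factor method:

General solution: y = 6 + Ce^(-x/3)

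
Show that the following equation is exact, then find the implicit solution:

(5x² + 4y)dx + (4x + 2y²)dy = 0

Verify exactness: ∂M/∂y = ∂N/∂x ✓
Find F(x,y) such that ∂F/∂x = M, ∂F/∂y = N
Solution: 5x³/3 + 4xy + 2y³/3 = C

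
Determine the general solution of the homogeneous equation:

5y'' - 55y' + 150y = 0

Characteristic equation: 5r² - 55r + 150 = 0
Divide by 5: r² - 11r + 30 = 0
Roots: r = 5, 6 (distinct real)
General solution: y = C₁e^(5x) + C₂e^(6x)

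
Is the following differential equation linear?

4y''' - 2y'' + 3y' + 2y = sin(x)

Yes. Linear (y and its derivatives appear to the first power only, no products of y terms)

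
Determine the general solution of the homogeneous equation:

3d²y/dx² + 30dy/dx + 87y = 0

Characteristic equation: 3r² + 30r + 87 = 0
Divide by 3: r² + 10r + 29 = 0
Roots: r = -5 ± 2i (complex conjugates)
General solution: y = e^(-5x)(C₁cos(2x) + C₂sin(2x))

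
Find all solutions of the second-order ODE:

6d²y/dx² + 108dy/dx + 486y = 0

Characteristic equation: 6r² + 108r + 486 = 0
Divide by 6: r² + 18r + 81 = 0
Factored: (r + 9)² = 0
Repeated root: r = -9
General solution: y = (C₁ + C₂x)e^(-9x)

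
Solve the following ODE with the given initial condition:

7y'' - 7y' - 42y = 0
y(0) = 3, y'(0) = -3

General solution: y = C₁e^(3x) + C₂e^(-2x)
Applying ICs: C₁ = 3/5, C₂ = 12/5
Particular solution: y = (3/5)e^(3x) + (12/5)e^(-2x)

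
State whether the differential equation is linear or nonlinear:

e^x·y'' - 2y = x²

Linear (y and its derivatives appear to the first power only, no products of y terms)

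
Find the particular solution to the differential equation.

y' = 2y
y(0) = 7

General solution: y = Ce^(2x)
Applying IC y(0) = 7:
Particular solution: y = 7e^(2x)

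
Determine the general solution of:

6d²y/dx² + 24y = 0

Characteristic equation: 6r² + 24 = 0
Divide by 6: r² + 4 = 0
Roots: r = ±2i (complex conjugates)
General solution: y = C₁cos(2x) + C₂sin(2x)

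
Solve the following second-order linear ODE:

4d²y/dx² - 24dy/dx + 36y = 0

Characteristic equation: 4r² - 24r + 36 = 0
Divide by 4: r² - 6r + 9 = 0
Factored: (r - 3)² = 0
Repeated root: r = 3
General solution: y = (C₁ + C₂x)e^(3x)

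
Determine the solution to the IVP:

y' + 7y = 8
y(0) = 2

General solution: y = 8/7 + Ce^(-7x)
Applying y(0) = 2: C = 2 - 8/7 = 6/7
Particular solution: y = 8/7 + (6/7)e^(-7x)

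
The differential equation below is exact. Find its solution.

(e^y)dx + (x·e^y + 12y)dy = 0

Verify exactness: ∂M/∂y = ∂N/∂x ✓
Find F(x,y) such that ∂F/∂x = M, ∂F/∂y = N
Solution: x·e^y + 6y² = C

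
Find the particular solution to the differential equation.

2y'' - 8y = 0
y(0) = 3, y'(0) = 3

General solution: y = C₁e^(2x) + C₂e^(-2x)
Applying ICs: C₁ = 9/4, C₂ = 3/4
Particular solution: y = (9/4)e^(2x) + (3/4)e^(-2x)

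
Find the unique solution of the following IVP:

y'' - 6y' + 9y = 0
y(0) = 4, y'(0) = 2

General solution: y = (C₁ + C₂x)e^(3x)
Repeated root r = 3
Applying ICs: C₁ = 4, C₂ = -10
Particular solution: y = (4 - 10x)e^(3x)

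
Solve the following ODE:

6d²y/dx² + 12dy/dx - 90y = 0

Characteristic equation: 6r² + 12r - 90 = 0
Divide by 6: r² + 2r - 15 = 0
Roots: r = 3, -5 (distinct real)
General solution: y = C₁e^(3x) + C₂e^(-5x)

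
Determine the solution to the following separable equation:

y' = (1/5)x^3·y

Separating variables and integrating:
ln|y| = x^4/20 + C

General solution: y = Ce^(x^4/20)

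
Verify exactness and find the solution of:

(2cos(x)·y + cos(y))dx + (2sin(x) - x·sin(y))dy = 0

Verify exactness: ∂M/∂y = ∂N/∂x ✓
Find F(x,y) such that ∂F/∂x = M, ∂F/∂y = N
Solution: 2sin(x)·y + x·cos(y) = C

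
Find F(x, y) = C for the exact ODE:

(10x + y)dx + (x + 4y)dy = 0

Verify exactness: ∂M/∂y = ∂N/∂x ✓
Find F(x,y) such that ∂F/∂x = M, ∂F/∂y = N
Solution: 5x² + xy + 2y² = C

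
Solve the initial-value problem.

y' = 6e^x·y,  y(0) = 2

General solution: y = Ce^(6e^x)
Applying IC y(0) = 2:
Particular solution: y = 2e^(6(e^x - 1))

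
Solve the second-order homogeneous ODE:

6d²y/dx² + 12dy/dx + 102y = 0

Characteristic equation: 6r² + 12r + 102 = 0
Divide by 6: r² + 2r + 17 = 0
Roots: r = -1 ± 4i (complex conjugates)
General solution: y = e^(-x)(C₁cos(4x) + C₂sin(4x))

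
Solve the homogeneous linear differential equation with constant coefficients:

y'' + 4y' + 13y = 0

Characteristic equation: r² + 4r + 13 = 0
Roots: r = -2 ± 3i (complex conjugates)
General solution: y = e^(-2x)(C₁cos(3x) + C₂sin(3x))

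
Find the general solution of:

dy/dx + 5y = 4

Using integrating factor method:

General solution: y = 4/5 + Ce^(-5x)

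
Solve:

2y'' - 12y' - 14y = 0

Characteristic equation: 2r² - 12r - 14 = 0
Divide by 2: r² - 6r - 7 = 0
Roots: r = 7, -1 (distinct real)
General solution: y = C₁e^(7x) + C₂e^(-x)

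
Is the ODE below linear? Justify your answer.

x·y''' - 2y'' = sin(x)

Yes. Linear (y and its derivatives appear to the first power only, no products of y terms)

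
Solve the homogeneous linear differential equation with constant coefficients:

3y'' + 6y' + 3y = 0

Characteristic equation: 3r² + 6r + 3 = 0
Divide by 3: r² + 2r + 1 = 0
Factored: (r + 1)² = 0
Repeated root: r = -1
General solution: y = (C₁ + C₂x)e^(-x)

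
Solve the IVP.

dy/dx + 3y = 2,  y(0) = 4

General solution: y = 2/3 + Ce^(-3x)
Applying y(0) = 4: C = 4 - 2/3 = 10/3
Particular solution: y = 2/3 + (10/3)e^(-3x)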